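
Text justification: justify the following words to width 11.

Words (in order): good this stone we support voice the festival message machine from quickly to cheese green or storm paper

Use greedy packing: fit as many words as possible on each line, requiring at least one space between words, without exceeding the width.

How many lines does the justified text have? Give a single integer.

Answer: 12

Derivation:
Line 1: ['good', 'this'] (min_width=9, slack=2)
Line 2: ['stone', 'we'] (min_width=8, slack=3)
Line 3: ['support'] (min_width=7, slack=4)
Line 4: ['voice', 'the'] (min_width=9, slack=2)
Line 5: ['festival'] (min_width=8, slack=3)
Line 6: ['message'] (min_width=7, slack=4)
Line 7: ['machine'] (min_width=7, slack=4)
Line 8: ['from'] (min_width=4, slack=7)
Line 9: ['quickly', 'to'] (min_width=10, slack=1)
Line 10: ['cheese'] (min_width=6, slack=5)
Line 11: ['green', 'or'] (min_width=8, slack=3)
Line 12: ['storm', 'paper'] (min_width=11, slack=0)
Total lines: 12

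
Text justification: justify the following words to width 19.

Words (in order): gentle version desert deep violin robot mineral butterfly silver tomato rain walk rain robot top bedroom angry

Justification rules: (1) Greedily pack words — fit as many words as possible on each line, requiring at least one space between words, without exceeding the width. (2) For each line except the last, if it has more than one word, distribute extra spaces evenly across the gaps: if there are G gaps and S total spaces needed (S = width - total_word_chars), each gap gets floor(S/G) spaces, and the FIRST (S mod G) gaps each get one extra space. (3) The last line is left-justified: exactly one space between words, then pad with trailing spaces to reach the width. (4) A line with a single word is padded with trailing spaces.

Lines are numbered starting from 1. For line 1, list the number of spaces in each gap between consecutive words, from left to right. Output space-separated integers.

Line 1: ['gentle', 'version'] (min_width=14, slack=5)
Line 2: ['desert', 'deep', 'violin'] (min_width=18, slack=1)
Line 3: ['robot', 'mineral'] (min_width=13, slack=6)
Line 4: ['butterfly', 'silver'] (min_width=16, slack=3)
Line 5: ['tomato', 'rain', 'walk'] (min_width=16, slack=3)
Line 6: ['rain', 'robot', 'top'] (min_width=14, slack=5)
Line 7: ['bedroom', 'angry'] (min_width=13, slack=6)

Answer: 6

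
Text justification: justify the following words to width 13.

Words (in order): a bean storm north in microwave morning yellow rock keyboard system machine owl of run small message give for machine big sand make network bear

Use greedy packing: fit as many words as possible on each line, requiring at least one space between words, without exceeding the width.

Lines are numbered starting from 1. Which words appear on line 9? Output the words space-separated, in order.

Line 1: ['a', 'bean', 'storm'] (min_width=12, slack=1)
Line 2: ['north', 'in'] (min_width=8, slack=5)
Line 3: ['microwave'] (min_width=9, slack=4)
Line 4: ['morning'] (min_width=7, slack=6)
Line 5: ['yellow', 'rock'] (min_width=11, slack=2)
Line 6: ['keyboard'] (min_width=8, slack=5)
Line 7: ['system'] (min_width=6, slack=7)
Line 8: ['machine', 'owl'] (min_width=11, slack=2)
Line 9: ['of', 'run', 'small'] (min_width=12, slack=1)
Line 10: ['message', 'give'] (min_width=12, slack=1)
Line 11: ['for', 'machine'] (min_width=11, slack=2)
Line 12: ['big', 'sand', 'make'] (min_width=13, slack=0)
Line 13: ['network', 'bear'] (min_width=12, slack=1)

Answer: of run small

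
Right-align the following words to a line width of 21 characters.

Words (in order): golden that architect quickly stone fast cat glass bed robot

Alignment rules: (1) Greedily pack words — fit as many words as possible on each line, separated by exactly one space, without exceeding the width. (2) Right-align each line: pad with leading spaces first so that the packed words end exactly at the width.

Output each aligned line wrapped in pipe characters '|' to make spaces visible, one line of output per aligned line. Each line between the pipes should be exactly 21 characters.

Answer: |golden that architect|
|   quickly stone fast|
|  cat glass bed robot|

Derivation:
Line 1: ['golden', 'that', 'architect'] (min_width=21, slack=0)
Line 2: ['quickly', 'stone', 'fast'] (min_width=18, slack=3)
Line 3: ['cat', 'glass', 'bed', 'robot'] (min_width=19, slack=2)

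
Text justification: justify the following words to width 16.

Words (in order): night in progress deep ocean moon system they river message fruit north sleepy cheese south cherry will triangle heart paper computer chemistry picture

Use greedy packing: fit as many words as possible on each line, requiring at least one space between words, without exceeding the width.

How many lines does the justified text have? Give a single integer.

Line 1: ['night', 'in'] (min_width=8, slack=8)
Line 2: ['progress', 'deep'] (min_width=13, slack=3)
Line 3: ['ocean', 'moon'] (min_width=10, slack=6)
Line 4: ['system', 'they'] (min_width=11, slack=5)
Line 5: ['river', 'message'] (min_width=13, slack=3)
Line 6: ['fruit', 'north'] (min_width=11, slack=5)
Line 7: ['sleepy', 'cheese'] (min_width=13, slack=3)
Line 8: ['south', 'cherry'] (min_width=12, slack=4)
Line 9: ['will', 'triangle'] (min_width=13, slack=3)
Line 10: ['heart', 'paper'] (min_width=11, slack=5)
Line 11: ['computer'] (min_width=8, slack=8)
Line 12: ['chemistry'] (min_width=9, slack=7)
Line 13: ['picture'] (min_width=7, slack=9)
Total lines: 13

Answer: 13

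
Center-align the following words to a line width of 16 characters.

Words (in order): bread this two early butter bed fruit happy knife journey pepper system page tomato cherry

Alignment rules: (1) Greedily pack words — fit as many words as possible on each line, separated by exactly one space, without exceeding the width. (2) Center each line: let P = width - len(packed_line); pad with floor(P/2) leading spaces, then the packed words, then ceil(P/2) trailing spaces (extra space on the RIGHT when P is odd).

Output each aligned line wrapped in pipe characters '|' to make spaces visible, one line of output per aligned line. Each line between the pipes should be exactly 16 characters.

Line 1: ['bread', 'this', 'two'] (min_width=14, slack=2)
Line 2: ['early', 'butter', 'bed'] (min_width=16, slack=0)
Line 3: ['fruit', 'happy'] (min_width=11, slack=5)
Line 4: ['knife', 'journey'] (min_width=13, slack=3)
Line 5: ['pepper', 'system'] (min_width=13, slack=3)
Line 6: ['page', 'tomato'] (min_width=11, slack=5)
Line 7: ['cherry'] (min_width=6, slack=10)

Answer: | bread this two |
|early butter bed|
|  fruit happy   |
| knife journey  |
| pepper system  |
|  page tomato   |
|     cherry     |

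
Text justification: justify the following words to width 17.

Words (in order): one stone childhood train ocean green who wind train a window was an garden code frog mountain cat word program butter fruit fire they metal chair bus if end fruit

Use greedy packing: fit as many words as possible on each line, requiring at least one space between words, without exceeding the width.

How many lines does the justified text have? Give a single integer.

Answer: 11

Derivation:
Line 1: ['one', 'stone'] (min_width=9, slack=8)
Line 2: ['childhood', 'train'] (min_width=15, slack=2)
Line 3: ['ocean', 'green', 'who'] (min_width=15, slack=2)
Line 4: ['wind', 'train', 'a'] (min_width=12, slack=5)
Line 5: ['window', 'was', 'an'] (min_width=13, slack=4)
Line 6: ['garden', 'code', 'frog'] (min_width=16, slack=1)
Line 7: ['mountain', 'cat', 'word'] (min_width=17, slack=0)
Line 8: ['program', 'butter'] (min_width=14, slack=3)
Line 9: ['fruit', 'fire', 'they'] (min_width=15, slack=2)
Line 10: ['metal', 'chair', 'bus'] (min_width=15, slack=2)
Line 11: ['if', 'end', 'fruit'] (min_width=12, slack=5)
Total lines: 11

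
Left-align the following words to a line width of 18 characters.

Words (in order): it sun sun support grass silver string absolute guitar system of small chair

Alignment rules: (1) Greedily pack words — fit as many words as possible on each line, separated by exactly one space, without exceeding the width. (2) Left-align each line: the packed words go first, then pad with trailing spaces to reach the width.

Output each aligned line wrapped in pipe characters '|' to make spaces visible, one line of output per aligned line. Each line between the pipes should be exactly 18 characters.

Line 1: ['it', 'sun', 'sun', 'support'] (min_width=18, slack=0)
Line 2: ['grass', 'silver'] (min_width=12, slack=6)
Line 3: ['string', 'absolute'] (min_width=15, slack=3)
Line 4: ['guitar', 'system', 'of'] (min_width=16, slack=2)
Line 5: ['small', 'chair'] (min_width=11, slack=7)

Answer: |it sun sun support|
|grass silver      |
|string absolute   |
|guitar system of  |
|small chair       |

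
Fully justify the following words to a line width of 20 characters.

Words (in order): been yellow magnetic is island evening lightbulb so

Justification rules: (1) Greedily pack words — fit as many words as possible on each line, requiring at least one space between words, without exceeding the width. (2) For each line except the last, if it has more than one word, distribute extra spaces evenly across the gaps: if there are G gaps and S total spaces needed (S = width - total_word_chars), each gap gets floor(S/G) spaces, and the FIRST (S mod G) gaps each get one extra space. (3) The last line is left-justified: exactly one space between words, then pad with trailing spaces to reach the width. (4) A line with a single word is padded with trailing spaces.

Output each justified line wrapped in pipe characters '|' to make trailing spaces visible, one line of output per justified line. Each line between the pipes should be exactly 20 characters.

Line 1: ['been', 'yellow', 'magnetic'] (min_width=20, slack=0)
Line 2: ['is', 'island', 'evening'] (min_width=17, slack=3)
Line 3: ['lightbulb', 'so'] (min_width=12, slack=8)

Answer: |been yellow magnetic|
|is   island  evening|
|lightbulb so        |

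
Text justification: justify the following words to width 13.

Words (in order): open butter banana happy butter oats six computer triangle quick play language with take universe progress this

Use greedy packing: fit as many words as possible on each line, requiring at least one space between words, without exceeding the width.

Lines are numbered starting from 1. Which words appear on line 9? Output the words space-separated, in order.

Line 1: ['open', 'butter'] (min_width=11, slack=2)
Line 2: ['banana', 'happy'] (min_width=12, slack=1)
Line 3: ['butter', 'oats'] (min_width=11, slack=2)
Line 4: ['six', 'computer'] (min_width=12, slack=1)
Line 5: ['triangle'] (min_width=8, slack=5)
Line 6: ['quick', 'play'] (min_width=10, slack=3)
Line 7: ['language', 'with'] (min_width=13, slack=0)
Line 8: ['take', 'universe'] (min_width=13, slack=0)
Line 9: ['progress', 'this'] (min_width=13, slack=0)

Answer: progress this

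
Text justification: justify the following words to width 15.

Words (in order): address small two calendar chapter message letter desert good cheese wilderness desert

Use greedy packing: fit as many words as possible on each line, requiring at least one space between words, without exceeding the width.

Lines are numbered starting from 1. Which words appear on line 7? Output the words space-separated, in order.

Line 1: ['address', 'small'] (min_width=13, slack=2)
Line 2: ['two', 'calendar'] (min_width=12, slack=3)
Line 3: ['chapter', 'message'] (min_width=15, slack=0)
Line 4: ['letter', 'desert'] (min_width=13, slack=2)
Line 5: ['good', 'cheese'] (min_width=11, slack=4)
Line 6: ['wilderness'] (min_width=10, slack=5)
Line 7: ['desert'] (min_width=6, slack=9)

Answer: desert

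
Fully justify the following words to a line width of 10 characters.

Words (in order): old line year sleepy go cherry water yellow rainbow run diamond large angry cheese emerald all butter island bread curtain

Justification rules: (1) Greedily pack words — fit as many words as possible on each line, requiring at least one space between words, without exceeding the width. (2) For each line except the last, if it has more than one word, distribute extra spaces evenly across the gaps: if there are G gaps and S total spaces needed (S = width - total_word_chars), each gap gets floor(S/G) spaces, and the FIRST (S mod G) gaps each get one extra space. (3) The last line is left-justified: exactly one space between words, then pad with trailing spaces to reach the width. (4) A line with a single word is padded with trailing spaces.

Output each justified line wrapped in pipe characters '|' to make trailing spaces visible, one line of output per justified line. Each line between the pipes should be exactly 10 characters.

Line 1: ['old', 'line'] (min_width=8, slack=2)
Line 2: ['year'] (min_width=4, slack=6)
Line 3: ['sleepy', 'go'] (min_width=9, slack=1)
Line 4: ['cherry'] (min_width=6, slack=4)
Line 5: ['water'] (min_width=5, slack=5)
Line 6: ['yellow'] (min_width=6, slack=4)
Line 7: ['rainbow'] (min_width=7, slack=3)
Line 8: ['run'] (min_width=3, slack=7)
Line 9: ['diamond'] (min_width=7, slack=3)
Line 10: ['large'] (min_width=5, slack=5)
Line 11: ['angry'] (min_width=5, slack=5)
Line 12: ['cheese'] (min_width=6, slack=4)
Line 13: ['emerald'] (min_width=7, slack=3)
Line 14: ['all', 'butter'] (min_width=10, slack=0)
Line 15: ['island'] (min_width=6, slack=4)
Line 16: ['bread'] (min_width=5, slack=5)
Line 17: ['curtain'] (min_width=7, slack=3)

Answer: |old   line|
|year      |
|sleepy  go|
|cherry    |
|water     |
|yellow    |
|rainbow   |
|run       |
|diamond   |
|large     |
|angry     |
|cheese    |
|emerald   |
|all butter|
|island    |
|bread     |
|curtain   |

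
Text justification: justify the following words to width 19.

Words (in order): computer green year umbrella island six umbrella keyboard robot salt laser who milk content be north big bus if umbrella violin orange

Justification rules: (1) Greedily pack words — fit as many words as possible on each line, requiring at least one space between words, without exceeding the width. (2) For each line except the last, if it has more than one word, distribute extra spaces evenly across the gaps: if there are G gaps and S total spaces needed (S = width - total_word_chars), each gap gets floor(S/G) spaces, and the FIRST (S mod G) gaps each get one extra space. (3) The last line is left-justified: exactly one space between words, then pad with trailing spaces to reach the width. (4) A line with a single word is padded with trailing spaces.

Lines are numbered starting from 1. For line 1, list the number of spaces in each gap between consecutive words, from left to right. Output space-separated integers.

Answer: 1 1

Derivation:
Line 1: ['computer', 'green', 'year'] (min_width=19, slack=0)
Line 2: ['umbrella', 'island', 'six'] (min_width=19, slack=0)
Line 3: ['umbrella', 'keyboard'] (min_width=17, slack=2)
Line 4: ['robot', 'salt', 'laser'] (min_width=16, slack=3)
Line 5: ['who', 'milk', 'content', 'be'] (min_width=19, slack=0)
Line 6: ['north', 'big', 'bus', 'if'] (min_width=16, slack=3)
Line 7: ['umbrella', 'violin'] (min_width=15, slack=4)
Line 8: ['orange'] (min_width=6, slack=13)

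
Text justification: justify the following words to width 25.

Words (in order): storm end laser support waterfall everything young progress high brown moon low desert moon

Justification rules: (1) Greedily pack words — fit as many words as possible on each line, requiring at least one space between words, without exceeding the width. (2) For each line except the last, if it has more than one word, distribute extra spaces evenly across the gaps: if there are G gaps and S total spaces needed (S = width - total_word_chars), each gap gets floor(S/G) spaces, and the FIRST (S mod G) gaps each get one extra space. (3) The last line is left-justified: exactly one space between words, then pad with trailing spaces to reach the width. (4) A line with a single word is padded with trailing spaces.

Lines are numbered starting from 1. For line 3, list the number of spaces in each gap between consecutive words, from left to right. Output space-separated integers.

Answer: 1 1 1

Derivation:
Line 1: ['storm', 'end', 'laser', 'support'] (min_width=23, slack=2)
Line 2: ['waterfall', 'everything'] (min_width=20, slack=5)
Line 3: ['young', 'progress', 'high', 'brown'] (min_width=25, slack=0)
Line 4: ['moon', 'low', 'desert', 'moon'] (min_width=20, slack=5)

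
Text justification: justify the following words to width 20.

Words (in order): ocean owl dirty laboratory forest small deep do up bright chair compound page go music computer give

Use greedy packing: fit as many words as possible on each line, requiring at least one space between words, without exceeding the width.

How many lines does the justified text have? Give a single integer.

Answer: 6

Derivation:
Line 1: ['ocean', 'owl', 'dirty'] (min_width=15, slack=5)
Line 2: ['laboratory', 'forest'] (min_width=17, slack=3)
Line 3: ['small', 'deep', 'do', 'up'] (min_width=16, slack=4)
Line 4: ['bright', 'chair'] (min_width=12, slack=8)
Line 5: ['compound', 'page', 'go'] (min_width=16, slack=4)
Line 6: ['music', 'computer', 'give'] (min_width=19, slack=1)
Total lines: 6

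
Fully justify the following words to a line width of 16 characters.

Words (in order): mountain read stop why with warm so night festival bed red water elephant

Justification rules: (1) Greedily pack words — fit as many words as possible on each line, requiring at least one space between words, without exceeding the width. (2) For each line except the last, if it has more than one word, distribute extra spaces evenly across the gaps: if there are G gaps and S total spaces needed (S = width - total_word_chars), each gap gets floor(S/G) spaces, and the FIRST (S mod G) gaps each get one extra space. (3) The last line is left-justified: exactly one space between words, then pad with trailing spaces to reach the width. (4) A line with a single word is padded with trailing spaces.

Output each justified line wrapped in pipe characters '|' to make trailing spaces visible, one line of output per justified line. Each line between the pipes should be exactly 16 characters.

Answer: |mountain    read|
|stop   why  with|
|warm   so  night|
|festival bed red|
|water elephant  |

Derivation:
Line 1: ['mountain', 'read'] (min_width=13, slack=3)
Line 2: ['stop', 'why', 'with'] (min_width=13, slack=3)
Line 3: ['warm', 'so', 'night'] (min_width=13, slack=3)
Line 4: ['festival', 'bed', 'red'] (min_width=16, slack=0)
Line 5: ['water', 'elephant'] (min_width=14, slack=2)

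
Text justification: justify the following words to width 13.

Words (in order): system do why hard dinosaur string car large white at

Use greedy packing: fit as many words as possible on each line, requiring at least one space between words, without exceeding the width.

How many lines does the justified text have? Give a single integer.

Line 1: ['system', 'do', 'why'] (min_width=13, slack=0)
Line 2: ['hard', 'dinosaur'] (min_width=13, slack=0)
Line 3: ['string', 'car'] (min_width=10, slack=3)
Line 4: ['large', 'white'] (min_width=11, slack=2)
Line 5: ['at'] (min_width=2, slack=11)
Total lines: 5

Answer: 5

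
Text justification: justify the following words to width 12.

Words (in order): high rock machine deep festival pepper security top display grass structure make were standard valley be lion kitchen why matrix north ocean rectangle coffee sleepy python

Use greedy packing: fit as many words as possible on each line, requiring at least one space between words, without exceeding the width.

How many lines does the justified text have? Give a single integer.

Line 1: ['high', 'rock'] (min_width=9, slack=3)
Line 2: ['machine', 'deep'] (min_width=12, slack=0)
Line 3: ['festival'] (min_width=8, slack=4)
Line 4: ['pepper'] (min_width=6, slack=6)
Line 5: ['security', 'top'] (min_width=12, slack=0)
Line 6: ['display'] (min_width=7, slack=5)
Line 7: ['grass'] (min_width=5, slack=7)
Line 8: ['structure'] (min_width=9, slack=3)
Line 9: ['make', 'were'] (min_width=9, slack=3)
Line 10: ['standard'] (min_width=8, slack=4)
Line 11: ['valley', 'be'] (min_width=9, slack=3)
Line 12: ['lion', 'kitchen'] (min_width=12, slack=0)
Line 13: ['why', 'matrix'] (min_width=10, slack=2)
Line 14: ['north', 'ocean'] (min_width=11, slack=1)
Line 15: ['rectangle'] (min_width=9, slack=3)
Line 16: ['coffee'] (min_width=6, slack=6)
Line 17: ['sleepy'] (min_width=6, slack=6)
Line 18: ['python'] (min_width=6, slack=6)
Total lines: 18

Answer: 18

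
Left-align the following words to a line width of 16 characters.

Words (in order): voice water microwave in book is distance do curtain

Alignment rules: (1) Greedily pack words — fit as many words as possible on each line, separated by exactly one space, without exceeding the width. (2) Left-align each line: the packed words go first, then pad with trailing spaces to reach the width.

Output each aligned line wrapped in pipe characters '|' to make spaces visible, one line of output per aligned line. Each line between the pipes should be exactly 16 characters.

Line 1: ['voice', 'water'] (min_width=11, slack=5)
Line 2: ['microwave', 'in'] (min_width=12, slack=4)
Line 3: ['book', 'is', 'distance'] (min_width=16, slack=0)
Line 4: ['do', 'curtain'] (min_width=10, slack=6)

Answer: |voice water     |
|microwave in    |
|book is distance|
|do curtain      |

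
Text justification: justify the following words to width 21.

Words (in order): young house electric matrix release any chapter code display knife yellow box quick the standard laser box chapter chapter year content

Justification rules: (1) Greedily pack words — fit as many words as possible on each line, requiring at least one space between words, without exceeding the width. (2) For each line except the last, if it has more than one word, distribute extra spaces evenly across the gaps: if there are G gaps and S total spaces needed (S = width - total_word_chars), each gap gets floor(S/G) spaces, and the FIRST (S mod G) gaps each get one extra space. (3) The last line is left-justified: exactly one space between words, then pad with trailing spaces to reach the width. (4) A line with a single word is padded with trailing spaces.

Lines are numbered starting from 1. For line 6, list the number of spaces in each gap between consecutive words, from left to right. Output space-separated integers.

Line 1: ['young', 'house', 'electric'] (min_width=20, slack=1)
Line 2: ['matrix', 'release', 'any'] (min_width=18, slack=3)
Line 3: ['chapter', 'code', 'display'] (min_width=20, slack=1)
Line 4: ['knife', 'yellow', 'box'] (min_width=16, slack=5)
Line 5: ['quick', 'the', 'standard'] (min_width=18, slack=3)
Line 6: ['laser', 'box', 'chapter'] (min_width=17, slack=4)
Line 7: ['chapter', 'year', 'content'] (min_width=20, slack=1)

Answer: 3 3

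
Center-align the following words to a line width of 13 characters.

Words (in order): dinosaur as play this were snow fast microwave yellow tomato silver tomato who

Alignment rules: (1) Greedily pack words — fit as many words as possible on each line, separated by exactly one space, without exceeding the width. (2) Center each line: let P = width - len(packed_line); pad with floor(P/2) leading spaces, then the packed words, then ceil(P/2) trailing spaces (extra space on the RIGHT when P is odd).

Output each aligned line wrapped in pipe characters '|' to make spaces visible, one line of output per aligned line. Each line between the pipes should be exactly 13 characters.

Line 1: ['dinosaur', 'as'] (min_width=11, slack=2)
Line 2: ['play', 'this'] (min_width=9, slack=4)
Line 3: ['were', 'snow'] (min_width=9, slack=4)
Line 4: ['fast'] (min_width=4, slack=9)
Line 5: ['microwave'] (min_width=9, slack=4)
Line 6: ['yellow', 'tomato'] (min_width=13, slack=0)
Line 7: ['silver', 'tomato'] (min_width=13, slack=0)
Line 8: ['who'] (min_width=3, slack=10)

Answer: | dinosaur as |
|  play this  |
|  were snow  |
|    fast     |
|  microwave  |
|yellow tomato|
|silver tomato|
|     who     |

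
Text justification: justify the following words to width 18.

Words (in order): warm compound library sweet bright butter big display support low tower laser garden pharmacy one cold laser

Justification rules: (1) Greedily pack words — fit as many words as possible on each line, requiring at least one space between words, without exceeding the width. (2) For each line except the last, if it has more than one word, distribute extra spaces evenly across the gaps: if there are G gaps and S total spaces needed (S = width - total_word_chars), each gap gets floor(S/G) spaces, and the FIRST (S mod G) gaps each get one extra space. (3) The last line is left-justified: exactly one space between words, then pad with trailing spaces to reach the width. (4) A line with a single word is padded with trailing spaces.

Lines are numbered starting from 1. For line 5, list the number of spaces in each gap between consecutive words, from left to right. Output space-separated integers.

Answer: 3 2

Derivation:
Line 1: ['warm', 'compound'] (min_width=13, slack=5)
Line 2: ['library', 'sweet'] (min_width=13, slack=5)
Line 3: ['bright', 'butter', 'big'] (min_width=17, slack=1)
Line 4: ['display', 'support'] (min_width=15, slack=3)
Line 5: ['low', 'tower', 'laser'] (min_width=15, slack=3)
Line 6: ['garden', 'pharmacy'] (min_width=15, slack=3)
Line 7: ['one', 'cold', 'laser'] (min_width=14, slack=4)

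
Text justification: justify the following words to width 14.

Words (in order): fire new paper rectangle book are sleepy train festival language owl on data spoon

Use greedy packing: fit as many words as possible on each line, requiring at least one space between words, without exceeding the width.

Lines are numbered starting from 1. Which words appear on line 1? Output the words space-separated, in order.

Answer: fire new paper

Derivation:
Line 1: ['fire', 'new', 'paper'] (min_width=14, slack=0)
Line 2: ['rectangle', 'book'] (min_width=14, slack=0)
Line 3: ['are', 'sleepy'] (min_width=10, slack=4)
Line 4: ['train', 'festival'] (min_width=14, slack=0)
Line 5: ['language', 'owl'] (min_width=12, slack=2)
Line 6: ['on', 'data', 'spoon'] (min_width=13, slack=1)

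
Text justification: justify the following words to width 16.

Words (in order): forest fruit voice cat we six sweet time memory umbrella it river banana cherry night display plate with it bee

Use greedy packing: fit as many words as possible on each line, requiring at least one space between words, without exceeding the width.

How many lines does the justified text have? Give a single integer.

Line 1: ['forest', 'fruit'] (min_width=12, slack=4)
Line 2: ['voice', 'cat', 'we', 'six'] (min_width=16, slack=0)
Line 3: ['sweet', 'time'] (min_width=10, slack=6)
Line 4: ['memory', 'umbrella'] (min_width=15, slack=1)
Line 5: ['it', 'river', 'banana'] (min_width=15, slack=1)
Line 6: ['cherry', 'night'] (min_width=12, slack=4)
Line 7: ['display', 'plate'] (min_width=13, slack=3)
Line 8: ['with', 'it', 'bee'] (min_width=11, slack=5)
Total lines: 8

Answer: 8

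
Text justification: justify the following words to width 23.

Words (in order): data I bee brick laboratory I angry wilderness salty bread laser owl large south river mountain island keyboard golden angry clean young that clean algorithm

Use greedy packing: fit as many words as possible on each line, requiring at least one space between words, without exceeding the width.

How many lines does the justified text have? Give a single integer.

Line 1: ['data', 'I', 'bee', 'brick'] (min_width=16, slack=7)
Line 2: ['laboratory', 'I', 'angry'] (min_width=18, slack=5)
Line 3: ['wilderness', 'salty', 'bread'] (min_width=22, slack=1)
Line 4: ['laser', 'owl', 'large', 'south'] (min_width=21, slack=2)
Line 5: ['river', 'mountain', 'island'] (min_width=21, slack=2)
Line 6: ['keyboard', 'golden', 'angry'] (min_width=21, slack=2)
Line 7: ['clean', 'young', 'that', 'clean'] (min_width=22, slack=1)
Line 8: ['algorithm'] (min_width=9, slack=14)
Total lines: 8

Answer: 8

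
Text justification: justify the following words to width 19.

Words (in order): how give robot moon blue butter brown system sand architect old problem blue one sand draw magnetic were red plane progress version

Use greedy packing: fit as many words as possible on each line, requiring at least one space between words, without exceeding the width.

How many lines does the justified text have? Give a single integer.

Answer: 8

Derivation:
Line 1: ['how', 'give', 'robot', 'moon'] (min_width=19, slack=0)
Line 2: ['blue', 'butter', 'brown'] (min_width=17, slack=2)
Line 3: ['system', 'sand'] (min_width=11, slack=8)
Line 4: ['architect', 'old'] (min_width=13, slack=6)
Line 5: ['problem', 'blue', 'one'] (min_width=16, slack=3)
Line 6: ['sand', 'draw', 'magnetic'] (min_width=18, slack=1)
Line 7: ['were', 'red', 'plane'] (min_width=14, slack=5)
Line 8: ['progress', 'version'] (min_width=16, slack=3)
Total lines: 8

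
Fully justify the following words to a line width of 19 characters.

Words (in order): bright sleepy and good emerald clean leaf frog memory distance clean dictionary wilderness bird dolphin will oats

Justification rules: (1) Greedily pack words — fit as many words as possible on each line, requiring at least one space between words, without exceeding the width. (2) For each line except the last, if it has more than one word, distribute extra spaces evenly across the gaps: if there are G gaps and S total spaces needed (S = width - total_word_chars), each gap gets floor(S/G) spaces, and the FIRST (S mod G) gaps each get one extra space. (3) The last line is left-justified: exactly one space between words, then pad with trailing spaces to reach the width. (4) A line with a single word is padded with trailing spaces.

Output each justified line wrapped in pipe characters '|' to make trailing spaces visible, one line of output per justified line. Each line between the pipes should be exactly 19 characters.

Answer: |bright  sleepy  and|
|good  emerald clean|
|leaf   frog  memory|
|distance      clean|
|dictionary         |
|wilderness     bird|
|dolphin will oats  |

Derivation:
Line 1: ['bright', 'sleepy', 'and'] (min_width=17, slack=2)
Line 2: ['good', 'emerald', 'clean'] (min_width=18, slack=1)
Line 3: ['leaf', 'frog', 'memory'] (min_width=16, slack=3)
Line 4: ['distance', 'clean'] (min_width=14, slack=5)
Line 5: ['dictionary'] (min_width=10, slack=9)
Line 6: ['wilderness', 'bird'] (min_width=15, slack=4)
Line 7: ['dolphin', 'will', 'oats'] (min_width=17, slack=2)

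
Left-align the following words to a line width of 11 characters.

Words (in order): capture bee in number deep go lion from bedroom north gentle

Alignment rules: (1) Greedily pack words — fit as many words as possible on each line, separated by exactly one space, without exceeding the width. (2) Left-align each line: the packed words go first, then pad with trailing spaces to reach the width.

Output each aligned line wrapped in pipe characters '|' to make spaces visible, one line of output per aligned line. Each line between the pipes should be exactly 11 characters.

Line 1: ['capture', 'bee'] (min_width=11, slack=0)
Line 2: ['in', 'number'] (min_width=9, slack=2)
Line 3: ['deep', 'go'] (min_width=7, slack=4)
Line 4: ['lion', 'from'] (min_width=9, slack=2)
Line 5: ['bedroom'] (min_width=7, slack=4)
Line 6: ['north'] (min_width=5, slack=6)
Line 7: ['gentle'] (min_width=6, slack=5)

Answer: |capture bee|
|in number  |
|deep go    |
|lion from  |
|bedroom    |
|north      |
|gentle     |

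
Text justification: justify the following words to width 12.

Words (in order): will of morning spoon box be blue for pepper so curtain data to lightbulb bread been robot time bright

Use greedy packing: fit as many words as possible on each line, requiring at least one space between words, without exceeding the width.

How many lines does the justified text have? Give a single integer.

Line 1: ['will', 'of'] (min_width=7, slack=5)
Line 2: ['morning'] (min_width=7, slack=5)
Line 3: ['spoon', 'box', 'be'] (min_width=12, slack=0)
Line 4: ['blue', 'for'] (min_width=8, slack=4)
Line 5: ['pepper', 'so'] (min_width=9, slack=3)
Line 6: ['curtain', 'data'] (min_width=12, slack=0)
Line 7: ['to', 'lightbulb'] (min_width=12, slack=0)
Line 8: ['bread', 'been'] (min_width=10, slack=2)
Line 9: ['robot', 'time'] (min_width=10, slack=2)
Line 10: ['bright'] (min_width=6, slack=6)
Total lines: 10

Answer: 10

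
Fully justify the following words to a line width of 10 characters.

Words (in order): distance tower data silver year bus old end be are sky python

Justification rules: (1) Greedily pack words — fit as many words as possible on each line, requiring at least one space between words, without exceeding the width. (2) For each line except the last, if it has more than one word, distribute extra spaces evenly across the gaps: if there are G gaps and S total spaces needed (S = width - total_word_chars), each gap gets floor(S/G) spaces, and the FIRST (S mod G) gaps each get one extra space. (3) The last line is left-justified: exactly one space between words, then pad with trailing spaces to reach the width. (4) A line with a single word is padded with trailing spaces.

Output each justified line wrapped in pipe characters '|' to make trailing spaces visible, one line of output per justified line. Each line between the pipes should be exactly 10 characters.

Line 1: ['distance'] (min_width=8, slack=2)
Line 2: ['tower', 'data'] (min_width=10, slack=0)
Line 3: ['silver'] (min_width=6, slack=4)
Line 4: ['year', 'bus'] (min_width=8, slack=2)
Line 5: ['old', 'end', 'be'] (min_width=10, slack=0)
Line 6: ['are', 'sky'] (min_width=7, slack=3)
Line 7: ['python'] (min_width=6, slack=4)

Answer: |distance  |
|tower data|
|silver    |
|year   bus|
|old end be|
|are    sky|
|python    |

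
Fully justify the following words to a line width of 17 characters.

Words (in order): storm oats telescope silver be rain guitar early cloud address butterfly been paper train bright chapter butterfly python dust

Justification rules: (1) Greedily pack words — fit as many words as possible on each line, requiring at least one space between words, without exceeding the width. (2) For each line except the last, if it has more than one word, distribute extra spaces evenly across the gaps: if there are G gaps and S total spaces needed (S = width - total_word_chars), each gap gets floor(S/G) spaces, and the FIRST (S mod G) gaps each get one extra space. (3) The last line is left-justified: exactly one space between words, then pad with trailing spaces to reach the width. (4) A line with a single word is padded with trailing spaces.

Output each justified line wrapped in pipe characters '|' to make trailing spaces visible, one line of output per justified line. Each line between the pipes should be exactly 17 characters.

Line 1: ['storm', 'oats'] (min_width=10, slack=7)
Line 2: ['telescope', 'silver'] (min_width=16, slack=1)
Line 3: ['be', 'rain', 'guitar'] (min_width=14, slack=3)
Line 4: ['early', 'cloud'] (min_width=11, slack=6)
Line 5: ['address', 'butterfly'] (min_width=17, slack=0)
Line 6: ['been', 'paper', 'train'] (min_width=16, slack=1)
Line 7: ['bright', 'chapter'] (min_width=14, slack=3)
Line 8: ['butterfly', 'python'] (min_width=16, slack=1)
Line 9: ['dust'] (min_width=4, slack=13)

Answer: |storm        oats|
|telescope  silver|
|be   rain  guitar|
|early       cloud|
|address butterfly|
|been  paper train|
|bright    chapter|
|butterfly  python|
|dust             |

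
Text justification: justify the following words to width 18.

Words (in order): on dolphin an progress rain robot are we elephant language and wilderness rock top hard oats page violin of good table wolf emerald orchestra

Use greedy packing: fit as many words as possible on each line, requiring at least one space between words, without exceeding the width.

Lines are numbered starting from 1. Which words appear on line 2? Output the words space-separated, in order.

Line 1: ['on', 'dolphin', 'an'] (min_width=13, slack=5)
Line 2: ['progress', 'rain'] (min_width=13, slack=5)
Line 3: ['robot', 'are', 'we'] (min_width=12, slack=6)
Line 4: ['elephant', 'language'] (min_width=17, slack=1)
Line 5: ['and', 'wilderness'] (min_width=14, slack=4)
Line 6: ['rock', 'top', 'hard', 'oats'] (min_width=18, slack=0)
Line 7: ['page', 'violin', 'of'] (min_width=14, slack=4)
Line 8: ['good', 'table', 'wolf'] (min_width=15, slack=3)
Line 9: ['emerald', 'orchestra'] (min_width=17, slack=1)

Answer: progress rain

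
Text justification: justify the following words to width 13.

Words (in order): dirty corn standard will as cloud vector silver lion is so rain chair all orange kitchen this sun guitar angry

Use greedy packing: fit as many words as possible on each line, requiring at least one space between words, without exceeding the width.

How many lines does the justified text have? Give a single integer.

Line 1: ['dirty', 'corn'] (min_width=10, slack=3)
Line 2: ['standard', 'will'] (min_width=13, slack=0)
Line 3: ['as', 'cloud'] (min_width=8, slack=5)
Line 4: ['vector', 'silver'] (min_width=13, slack=0)
Line 5: ['lion', 'is', 'so'] (min_width=10, slack=3)
Line 6: ['rain', 'chair'] (min_width=10, slack=3)
Line 7: ['all', 'orange'] (min_width=10, slack=3)
Line 8: ['kitchen', 'this'] (min_width=12, slack=1)
Line 9: ['sun', 'guitar'] (min_width=10, slack=3)
Line 10: ['angry'] (min_width=5, slack=8)
Total lines: 10

Answer: 10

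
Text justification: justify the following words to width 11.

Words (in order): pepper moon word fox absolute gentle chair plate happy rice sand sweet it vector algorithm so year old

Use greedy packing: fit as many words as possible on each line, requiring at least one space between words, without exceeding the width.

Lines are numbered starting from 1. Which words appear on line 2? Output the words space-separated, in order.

Line 1: ['pepper', 'moon'] (min_width=11, slack=0)
Line 2: ['word', 'fox'] (min_width=8, slack=3)
Line 3: ['absolute'] (min_width=8, slack=3)
Line 4: ['gentle'] (min_width=6, slack=5)
Line 5: ['chair', 'plate'] (min_width=11, slack=0)
Line 6: ['happy', 'rice'] (min_width=10, slack=1)
Line 7: ['sand', 'sweet'] (min_width=10, slack=1)
Line 8: ['it', 'vector'] (min_width=9, slack=2)
Line 9: ['algorithm'] (min_width=9, slack=2)
Line 10: ['so', 'year', 'old'] (min_width=11, slack=0)

Answer: word fox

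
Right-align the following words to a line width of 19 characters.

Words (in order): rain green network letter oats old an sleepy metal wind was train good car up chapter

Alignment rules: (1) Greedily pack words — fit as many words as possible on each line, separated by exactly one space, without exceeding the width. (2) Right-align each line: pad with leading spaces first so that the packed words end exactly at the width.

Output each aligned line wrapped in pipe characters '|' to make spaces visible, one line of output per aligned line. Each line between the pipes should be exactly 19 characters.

Line 1: ['rain', 'green', 'network'] (min_width=18, slack=1)
Line 2: ['letter', 'oats', 'old', 'an'] (min_width=18, slack=1)
Line 3: ['sleepy', 'metal', 'wind'] (min_width=17, slack=2)
Line 4: ['was', 'train', 'good', 'car'] (min_width=18, slack=1)
Line 5: ['up', 'chapter'] (min_width=10, slack=9)

Answer: | rain green network|
| letter oats old an|
|  sleepy metal wind|
| was train good car|
|         up chapter|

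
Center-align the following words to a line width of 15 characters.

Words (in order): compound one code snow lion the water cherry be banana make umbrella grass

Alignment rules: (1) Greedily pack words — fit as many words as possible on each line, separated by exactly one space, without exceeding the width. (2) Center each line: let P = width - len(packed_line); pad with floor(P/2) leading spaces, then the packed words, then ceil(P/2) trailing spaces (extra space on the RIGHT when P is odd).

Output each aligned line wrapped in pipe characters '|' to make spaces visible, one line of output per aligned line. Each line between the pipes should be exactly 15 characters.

Answer: | compound one  |
|code snow lion |
|   the water   |
|   cherry be   |
|  banana make  |
|umbrella grass |

Derivation:
Line 1: ['compound', 'one'] (min_width=12, slack=3)
Line 2: ['code', 'snow', 'lion'] (min_width=14, slack=1)
Line 3: ['the', 'water'] (min_width=9, slack=6)
Line 4: ['cherry', 'be'] (min_width=9, slack=6)
Line 5: ['banana', 'make'] (min_width=11, slack=4)
Line 6: ['umbrella', 'grass'] (min_width=14, slack=1)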